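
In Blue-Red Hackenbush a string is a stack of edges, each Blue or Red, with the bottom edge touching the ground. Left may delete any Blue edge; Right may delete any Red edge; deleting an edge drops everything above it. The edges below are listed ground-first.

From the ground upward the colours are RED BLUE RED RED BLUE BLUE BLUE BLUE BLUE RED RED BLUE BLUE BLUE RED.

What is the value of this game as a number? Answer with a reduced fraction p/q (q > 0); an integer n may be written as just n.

-12387/16384

Recurse on prefixes of the 15-edge string RED BLUE RED RED BLUE BLUE BLUE BLUE BLUE RED RED BLUE BLUE BLUE RED:
edge 1 of 15 (RED): { (no moves) | 0 } ⇒ -1
edge 2 of 15 (BLUE): { -1 | 0 } ⇒ -1/2
edge 3 of 15 (RED): { -1 | -1/2, 0 } ⇒ -3/4
edge 4 of 15 (RED): { -1 | -3/4, -1/2, 0 } ⇒ -7/8
edge 5 of 15 (BLUE): { -1, -7/8 | -3/4, -1/2, 0 } ⇒ -13/16
edge 6 of 15 (BLUE): { -1, -7/8, -13/16 | -3/4, -1/2, 0 } ⇒ -25/32
edge 7 of 15 (BLUE): { -1, -7/8, -13/16, -25/32 | -3/4, -1/2, 0 } ⇒ -49/64
edge 8 of 15 (BLUE): { -1, -7/8, -13/16, -25/32, -49/64 | -3/4, -1/2, 0 } ⇒ -97/128
edge 9 of 15 (BLUE): { -1, -7/8, -13/16, -25/32, -49/64, -97/128 | -3/4, -1/2, 0 } ⇒ -193/256
edge 10 of 15 (RED): { -1, -7/8, -13/16, -25/32, -49/64, -97/128 | -193/256, -3/4, -1/2, 0 } ⇒ -387/512
edge 11 of 15 (RED): { -1, -7/8, -13/16, -25/32, -49/64, -97/128 | -387/512, -193/256, -3/4, -1/2, 0 } ⇒ -775/1024
edge 12 of 15 (BLUE): { -1, -7/8, -13/16, -25/32, -49/64, -97/128, -775/1024 | -387/512, -193/256, -3/4, -1/2, 0 } ⇒ -1549/2048
edge 13 of 15 (BLUE): { -1, -7/8, -13/16, -25/32, -49/64, -97/128, -775/1024, -1549/2048 | -387/512, -193/256, -3/4, -1/2, 0 } ⇒ -3097/4096
edge 14 of 15 (BLUE): { -1, -7/8, -13/16, -25/32, -49/64, -97/128, -775/1024, -1549/2048, -3097/4096 | -387/512, -193/256, -3/4, -1/2, 0 } ⇒ -6193/8192
edge 15 of 15 (RED): { -1, -7/8, -13/16, -25/32, -49/64, -97/128, -775/1024, -1549/2048, -3097/4096 | -6193/8192, -387/512, -193/256, -3/4, -1/2, 0 } ⇒ -12387/16384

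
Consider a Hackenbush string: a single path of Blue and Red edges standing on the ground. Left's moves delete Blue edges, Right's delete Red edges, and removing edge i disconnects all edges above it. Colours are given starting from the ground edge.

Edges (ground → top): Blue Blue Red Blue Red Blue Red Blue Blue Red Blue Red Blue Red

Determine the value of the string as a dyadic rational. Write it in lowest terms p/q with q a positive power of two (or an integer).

6869/4096

1 of 14 · B · max L 0 · min R +∞ ⇒ 1
2 of 14 · BB · max L 1 · min R +∞ ⇒ 2
3 of 14 · BBR · max L 1 · min R 2 ⇒ 3/2
4 of 14 · BBRB · max L 3/2 · min R 2 ⇒ 7/4
5 of 14 · BBRBR · max L 3/2 · min R 7/4 ⇒ 13/8
6 of 14 · BBRBRB · max L 13/8 · min R 7/4 ⇒ 27/16
7 of 14 · BBRBRBR · max L 13/8 · min R 27/16 ⇒ 53/32
8 of 14 · BBRBRBRB · max L 53/32 · min R 27/16 ⇒ 107/64
9 of 14 · BBRBRBRBB · max L 107/64 · min R 27/16 ⇒ 215/128
10 of 14 · BBRBRBRBBR · max L 107/64 · min R 215/128 ⇒ 429/256
11 of 14 · BBRBRBRBBRB · max L 429/256 · min R 215/128 ⇒ 859/512
12 of 14 · BBRBRBRBBRBR · max L 429/256 · min R 859/512 ⇒ 1717/1024
13 of 14 · BBRBRBRBBRBRB · max L 1717/1024 · min R 859/512 ⇒ 3435/2048
14 of 14 · BBRBRBRBBRBRBR · max L 1717/1024 · min R 3435/2048 ⇒ 6869/4096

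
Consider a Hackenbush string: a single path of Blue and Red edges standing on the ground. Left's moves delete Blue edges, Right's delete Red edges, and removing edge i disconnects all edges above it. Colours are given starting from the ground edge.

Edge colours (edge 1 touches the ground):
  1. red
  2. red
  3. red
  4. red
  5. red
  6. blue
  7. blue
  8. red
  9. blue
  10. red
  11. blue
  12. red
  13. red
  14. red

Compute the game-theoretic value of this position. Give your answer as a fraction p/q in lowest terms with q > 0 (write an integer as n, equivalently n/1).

value_1 [r]  L=[none]  R=[0]  ⇒ -1
value_2 [rr]  L=[none]  R=[-1 0]  ⇒ -2
value_3 [rrr]  L=[none]  R=[-2 -1 0]  ⇒ -3
value_4 [rrrr]  L=[none]  R=[-3 -2 -1 0]  ⇒ -4
value_5 [rrrrr]  L=[none]  R=[-4 -3 -2 -1 0]  ⇒ -5
value_6 [rrrrrb]  L=[-5]  R=[-4 -3 -2 -1 0]  ⇒ -9/2
value_7 [rrrrrbb]  L=[-5 -9/2]  R=[-4 -3 -2 -1 0]  ⇒ -17/4
value_8 [rrrrrbbr]  L=[-5 -9/2]  R=[-17/4 -4 -3 -2 -1 0]  ⇒ -35/8
value_9 [rrrrrbbrb]  L=[-5 -9/2 -35/8]  R=[-17/4 -4 -3 -2 -1 0]  ⇒ -69/16
value_10 [rrrrrbbrbr]  L=[-5 -9/2 -35/8]  R=[-69/16 -17/4 -4 -3 -2 -1 0]  ⇒ -139/32
value_11 [rrrrrbbrbrb]  L=[-5 -9/2 -35/8 -139/32]  R=[-69/16 -17/4 -4 -3 -2 -1 0]  ⇒ -277/64
value_12 [rrrrrbbrbrbr]  L=[-5 -9/2 -35/8 -139/32]  R=[-277/64 -69/16 -17/4 -4 -3 -2 -1 0]  ⇒ -555/128
value_13 [rrrrrbbrbrbrr]  L=[-5 -9/2 -35/8 -139/32]  R=[-555/128 -277/64 -69/16 -17/4 -4 -3 -2 -1 0]  ⇒ -1111/256
value_14 [rrrrrbbrbrbrrr]  L=[-5 -9/2 -35/8 -139/32]  R=[-1111/256 -555/128 -277/64 -69/16 -17/4 -4 -3 -2 -1 0]  ⇒ -2223/512

-2223/512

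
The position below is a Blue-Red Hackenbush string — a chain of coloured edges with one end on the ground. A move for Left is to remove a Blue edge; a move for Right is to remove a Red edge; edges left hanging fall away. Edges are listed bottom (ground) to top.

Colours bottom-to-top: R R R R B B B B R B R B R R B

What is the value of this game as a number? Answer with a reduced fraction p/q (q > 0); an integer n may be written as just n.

step 1: add R to get R; options L={ · } R={ 0 } so -1
step 2: add R to get RR; options L={ · } R={ -1, 0 } so -2
step 3: add R to get RRR; options L={ · } R={ -2, -1, 0 } so -3
step 4: add R to get RRRR; options L={ · } R={ -3, -2, -1, 0 } so -4
step 5: add B to get RRRRB; options L={ -4 } R={ -3, -2, -1, 0 } so -7/2
step 6: add B to get RRRRBB; options L={ -4, -7/2 } R={ -3, -2, -1, 0 } so -13/4
step 7: add B to get RRRRBBB; options L={ -4, -7/2, -13/4 } R={ -3, -2, -1, 0 } so -25/8
step 8: add B to get RRRRBBBB; options L={ -4, -7/2, -13/4, -25/8 } R={ -3, -2, -1, 0 } so -49/16
step 9: add R to get RRRRBBBBR; options L={ -4, -7/2, -13/4, -25/8 } R={ -49/16, -3, -2, -1, 0 } so -99/32
step 10: add B to get RRRRBBBBRB; options L={ -4, -7/2, -13/4, -25/8, -99/32 } R={ -49/16, -3, -2, -1, 0 } so -197/64
step 11: add R to get RRRRBBBBRBR; options L={ -4, -7/2, -13/4, -25/8, -99/32 } R={ -197/64, -49/16, -3, -2, -1, 0 } so -395/128
step 12: add B to get RRRRBBBBRBRB; options L={ -4, -7/2, -13/4, -25/8, -99/32, -395/128 } R={ -197/64, -49/16, -3, -2, -1, 0 } so -789/256
step 13: add R to get RRRRBBBBRBRBR; options L={ -4, -7/2, -13/4, -25/8, -99/32, -395/128 } R={ -789/256, -197/64, -49/16, -3, -2, -1, 0 } so -1579/512
step 14: add R to get RRRRBBBBRBRBRR; options L={ -4, -7/2, -13/4, -25/8, -99/32, -395/128 } R={ -1579/512, -789/256, -197/64, -49/16, -3, -2, -1, 0 } so -3159/1024
step 15: add B to get RRRRBBBBRBRBRRB; options L={ -4, -7/2, -13/4, -25/8, -99/32, -395/128, -3159/1024 } R={ -1579/512, -789/256, -197/64, -49/16, -3, -2, -1, 0 } so -6317/2048

-6317/2048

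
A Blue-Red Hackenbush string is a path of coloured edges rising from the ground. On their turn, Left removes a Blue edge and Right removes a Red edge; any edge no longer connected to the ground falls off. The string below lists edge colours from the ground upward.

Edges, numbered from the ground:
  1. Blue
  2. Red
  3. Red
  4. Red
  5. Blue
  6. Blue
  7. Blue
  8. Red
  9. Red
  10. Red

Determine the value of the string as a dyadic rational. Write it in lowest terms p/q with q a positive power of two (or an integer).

113/512

B: Left { 0 }, Right {  } — simplest 1
BR: Left { 0 }, Right { 1 } — simplest 1/2
BRR: Left { 0 }, Right { 1/2 1 } — simplest 1/4
BRRR: Left { 0 }, Right { 1/4 1/2 1 } — simplest 1/8
BRRRB: Left { 0 1/8 }, Right { 1/4 1/2 1 } — simplest 3/16
BRRRBB: Left { 0 1/8 3/16 }, Right { 1/4 1/2 1 } — simplest 7/32
BRRRBBB: Left { 0 1/8 3/16 7/32 }, Right { 1/4 1/2 1 } — simplest 15/64
BRRRBBBR: Left { 0 1/8 3/16 7/32 }, Right { 15/64 1/4 1/2 1 } — simplest 29/128
BRRRBBBRR: Left { 0 1/8 3/16 7/32 }, Right { 29/128 15/64 1/4 1/2 1 } — simplest 57/256
BRRRBBBRRR: Left { 0 1/8 3/16 7/32 }, Right { 57/256 29/128 15/64 1/4 1/2 1 } — simplest 113/512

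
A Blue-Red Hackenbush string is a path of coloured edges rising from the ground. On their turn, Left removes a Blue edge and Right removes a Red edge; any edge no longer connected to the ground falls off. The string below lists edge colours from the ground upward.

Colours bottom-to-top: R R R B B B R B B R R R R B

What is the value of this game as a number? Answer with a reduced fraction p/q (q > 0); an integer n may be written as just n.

Build G(s[:k]) for k = 1..14, string s = R R R B B B R B B R R R R B.
G_1 [R]  L=[∅]  R=[0]  ⇒ -1
G_2 [RR]  L=[∅]  R=[-1 0]  ⇒ -2
G_3 [RRR]  L=[∅]  R=[-2 -1 0]  ⇒ -3
G_4 [RRRB]  L=[-3]  R=[-2 -1 0]  ⇒ -5/2
G_5 [RRRBB]  L=[-3 -5/2]  R=[-2 -1 0]  ⇒ -9/4
G_6 [RRRBBB]  L=[-3 -5/2 -9/4]  R=[-2 -1 0]  ⇒ -17/8
G_7 [RRRBBBR]  L=[-3 -5/2 -9/4]  R=[-17/8 -2 -1 0]  ⇒ -35/16
G_8 [RRRBBBRB]  L=[-3 -5/2 -9/4 -35/16]  R=[-17/8 -2 -1 0]  ⇒ -69/32
G_9 [RRRBBBRBB]  L=[-3 -5/2 -9/4 -35/16 -69/32]  R=[-17/8 -2 -1 0]  ⇒ -137/64
G_10 [RRRBBBRBBR]  L=[-3 -5/2 -9/4 -35/16 -69/32]  R=[-137/64 -17/8 -2 -1 0]  ⇒ -275/128
G_11 [RRRBBBRBBRR]  L=[-3 -5/2 -9/4 -35/16 -69/32]  R=[-275/128 -137/64 -17/8 -2 -1 0]  ⇒ -551/256
G_12 [RRRBBBRBBRRR]  L=[-3 -5/2 -9/4 -35/16 -69/32]  R=[-551/256 -275/128 -137/64 -17/8 -2 -1 0]  ⇒ -1103/512
G_13 [RRRBBBRBBRRRR]  L=[-3 -5/2 -9/4 -35/16 -69/32]  R=[-1103/512 -551/256 -275/128 -137/64 -17/8 -2 -1 0]  ⇒ -2207/1024
G_14 [RRRBBBRBBRRRRB]  L=[-3 -5/2 -9/4 -35/16 -69/32 -2207/1024]  R=[-1103/512 -551/256 -275/128 -137/64 -17/8 -2 -1 0]  ⇒ -4413/2048

-4413/2048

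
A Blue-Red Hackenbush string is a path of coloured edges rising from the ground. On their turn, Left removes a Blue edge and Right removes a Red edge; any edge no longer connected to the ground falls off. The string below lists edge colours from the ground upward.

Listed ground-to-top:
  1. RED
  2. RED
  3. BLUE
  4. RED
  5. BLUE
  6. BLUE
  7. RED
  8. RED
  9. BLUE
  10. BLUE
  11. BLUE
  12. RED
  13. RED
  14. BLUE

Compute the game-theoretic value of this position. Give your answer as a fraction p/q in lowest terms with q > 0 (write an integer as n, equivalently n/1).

-6541/4096

g_1 [R]  L=[—]  R=[0]  -> -1
g_2 [RR]  L=[—]  R=[-1 0]  -> -2
g_3 [RRB]  L=[-2]  R=[-1 0]  -> -3/2
g_4 [RRBR]  L=[-2]  R=[-3/2 -1 0]  -> -7/4
g_5 [RRBRB]  L=[-2 -7/4]  R=[-3/2 -1 0]  -> -13/8
g_6 [RRBRBB]  L=[-2 -7/4 -13/8]  R=[-3/2 -1 0]  -> -25/16
g_7 [RRBRBBR]  L=[-2 -7/4 -13/8]  R=[-25/16 -3/2 -1 0]  -> -51/32
g_8 [RRBRBBRR]  L=[-2 -7/4 -13/8]  R=[-51/32 -25/16 -3/2 -1 0]  -> -103/64
g_9 [RRBRBBRRB]  L=[-2 -7/4 -13/8 -103/64]  R=[-51/32 -25/16 -3/2 -1 0]  -> -205/128
g_10 [RRBRBBRRBB]  L=[-2 -7/4 -13/8 -103/64 -205/128]  R=[-51/32 -25/16 -3/2 -1 0]  -> -409/256
g_11 [RRBRBBRRBBB]  L=[-2 -7/4 -13/8 -103/64 -205/128 -409/256]  R=[-51/32 -25/16 -3/2 -1 0]  -> -817/512
g_12 [RRBRBBRRBBBR]  L=[-2 -7/4 -13/8 -103/64 -205/128 -409/256]  R=[-817/512 -51/32 -25/16 -3/2 -1 0]  -> -1635/1024
g_13 [RRBRBBRRBBBRR]  L=[-2 -7/4 -13/8 -103/64 -205/128 -409/256]  R=[-1635/1024 -817/512 -51/32 -25/16 -3/2 -1 0]  -> -3271/2048
g_14 [RRBRBBRRBBBRRB]  L=[-2 -7/4 -13/8 -103/64 -205/128 -409/256 -3271/2048]  R=[-1635/1024 -817/512 -51/32 -25/16 -3/2 -1 0]  -> -6541/4096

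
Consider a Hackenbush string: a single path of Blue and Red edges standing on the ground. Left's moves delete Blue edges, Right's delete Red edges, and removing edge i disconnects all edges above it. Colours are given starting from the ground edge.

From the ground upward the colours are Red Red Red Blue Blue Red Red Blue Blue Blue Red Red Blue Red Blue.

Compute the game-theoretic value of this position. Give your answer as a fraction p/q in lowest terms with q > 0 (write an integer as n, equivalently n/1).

val(R) = {  | 0 } => -1
val(RR) = {  | -1, 0 } => -2
val(RRR) = {  | -2, -1, 0 } => -3
val(RRRB) = { -3 | -2, -1, 0 } => -5/2
val(RRRBB) = { -3, -5/2 | -2, -1, 0 } => -9/4
val(RRRBBR) = { -3, -5/2 | -9/4, -2, -1, 0 } => -19/8
val(RRRBBRR) = { -3, -5/2 | -19/8, -9/4, -2, -1, 0 } => -39/16
val(RRRBBRRB) = { -3, -5/2, -39/16 | -19/8, -9/4, -2, -1, 0 } => -77/32
val(RRRBBRRBB) = { -3, -5/2, -39/16, -77/32 | -19/8, -9/4, -2, -1, 0 } => -153/64
val(RRRBBRRBBB) = { -3, -5/2, -39/16, -77/32, -153/64 | -19/8, -9/4, -2, -1, 0 } => -305/128
val(RRRBBRRBBBR) = { -3, -5/2, -39/16, -77/32, -153/64 | -305/128, -19/8, -9/4, -2, -1, 0 } => -611/256
val(RRRBBRRBBBRR) = { -3, -5/2, -39/16, -77/32, -153/64 | -611/256, -305/128, -19/8, -9/4, -2, -1, 0 } => -1223/512
val(RRRBBRRBBBRRB) = { -3, -5/2, -39/16, -77/32, -153/64, -1223/512 | -611/256, -305/128, -19/8, -9/4, -2, -1, 0 } => -2445/1024
val(RRRBBRRBBBRRBR) = { -3, -5/2, -39/16, -77/32, -153/64, -1223/512 | -2445/1024, -611/256, -305/128, -19/8, -9/4, -2, -1, 0 } => -4891/2048
val(RRRBBRRBBBRRBRB) = { -3, -5/2, -39/16, -77/32, -153/64, -1223/512, -4891/2048 | -2445/1024, -611/256, -305/128, -19/8, -9/4, -2, -1, 0 } => -9781/4096

-9781/4096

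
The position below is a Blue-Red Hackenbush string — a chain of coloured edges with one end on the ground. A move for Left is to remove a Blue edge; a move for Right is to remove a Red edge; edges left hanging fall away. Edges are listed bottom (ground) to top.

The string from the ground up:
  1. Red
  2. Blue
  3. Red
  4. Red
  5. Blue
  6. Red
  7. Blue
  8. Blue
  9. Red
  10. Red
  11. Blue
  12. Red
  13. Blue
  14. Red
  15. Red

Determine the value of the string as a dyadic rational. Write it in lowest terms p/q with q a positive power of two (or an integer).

-13527/16384

Recurse on prefixes of the 15-edge string Red Blue Red Red Blue Red Blue Blue Red Red Blue Red Blue Red Red:
step 1: add Red to get R; options L={ none } R={ 0 } = -1
step 2: add Blue to get RB; options L={ -1 } R={ 0 } = -1/2
step 3: add Red to get RBR; options L={ -1 } R={ -1/2 0 } = -3/4
step 4: add Red to get RBRR; options L={ -1 } R={ -3/4 -1/2 0 } = -7/8
step 5: add Blue to get RBRRB; options L={ -1 -7/8 } R={ -3/4 -1/2 0 } = -13/16
step 6: add Red to get RBRRBR; options L={ -1 -7/8 } R={ -13/16 -3/4 -1/2 0 } = -27/32
step 7: add Blue to get RBRRBRB; options L={ -1 -7/8 -27/32 } R={ -13/16 -3/4 -1/2 0 } = -53/64
step 8: add Blue to get RBRRBRBB; options L={ -1 -7/8 -27/32 -53/64 } R={ -13/16 -3/4 -1/2 0 } = -105/128
step 9: add Red to get RBRRBRBBR; options L={ -1 -7/8 -27/32 -53/64 } R={ -105/128 -13/16 -3/4 -1/2 0 } = -211/256
step 10: add Red to get RBRRBRBBRR; options L={ -1 -7/8 -27/32 -53/64 } R={ -211/256 -105/128 -13/16 -3/4 -1/2 0 } = -423/512
step 11: add Blue to get RBRRBRBBRRB; options L={ -1 -7/8 -27/32 -53/64 -423/512 } R={ -211/256 -105/128 -13/16 -3/4 -1/2 0 } = -845/1024
step 12: add Red to get RBRRBRBBRRBR; options L={ -1 -7/8 -27/32 -53/64 -423/512 } R={ -845/1024 -211/256 -105/128 -13/16 -3/4 -1/2 0 } = -1691/2048
step 13: add Blue to get RBRRBRBBRRBRB; options L={ -1 -7/8 -27/32 -53/64 -423/512 -1691/2048 } R={ -845/1024 -211/256 -105/128 -13/16 -3/4 -1/2 0 } = -3381/4096
step 14: add Red to get RBRRBRBBRRBRBR; options L={ -1 -7/8 -27/32 -53/64 -423/512 -1691/2048 } R={ -3381/4096 -845/1024 -211/256 -105/128 -13/16 -3/4 -1/2 0 } = -6763/8192
step 15: add Red to get RBRRBRBBRRBRBRR; options L={ -1 -7/8 -27/32 -53/64 -423/512 -1691/2048 } R={ -6763/8192 -3381/4096 -845/1024 -211/256 -105/128 -13/16 -3/4 -1/2 0 } = -13527/16384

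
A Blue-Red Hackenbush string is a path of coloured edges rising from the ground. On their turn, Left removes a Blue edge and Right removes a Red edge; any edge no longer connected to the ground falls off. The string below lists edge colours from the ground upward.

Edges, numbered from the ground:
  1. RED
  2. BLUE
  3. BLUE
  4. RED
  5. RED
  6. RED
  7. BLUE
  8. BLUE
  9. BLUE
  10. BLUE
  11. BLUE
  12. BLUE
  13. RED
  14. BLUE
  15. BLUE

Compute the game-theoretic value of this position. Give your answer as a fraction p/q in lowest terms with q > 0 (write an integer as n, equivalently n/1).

-7177/16384

Prefix values for RED BLUE BLUE RED RED RED BLUE BLUE BLUE BLUE BLUE BLUE RED BLUE BLUE via {L|R} + simplicity:
val(R) = { ∅ | 0 } so -1
val(RB) = { -1 | 0 } so -1/2
val(RBB) = { -1, -1/2 | 0 } so -1/4
val(RBBR) = { -1, -1/2 | -1/4, 0 } so -3/8
val(RBBRR) = { -1, -1/2 | -3/8, -1/4, 0 } so -7/16
val(RBBRRR) = { -1, -1/2 | -7/16, -3/8, -1/4, 0 } so -15/32
val(RBBRRRB) = { -1, -1/2, -15/32 | -7/16, -3/8, -1/4, 0 } so -29/64
val(RBBRRRBB) = { -1, -1/2, -15/32, -29/64 | -7/16, -3/8, -1/4, 0 } so -57/128
val(RBBRRRBBB) = { -1, -1/2, -15/32, -29/64, -57/128 | -7/16, -3/8, -1/4, 0 } so -113/256
val(RBBRRRBBBB) = { -1, -1/2, -15/32, -29/64, -57/128, -113/256 | -7/16, -3/8, -1/4, 0 } so -225/512
val(RBBRRRBBBBB) = { -1, -1/2, -15/32, -29/64, -57/128, -113/256, -225/512 | -7/16, -3/8, -1/4, 0 } so -449/1024
val(RBBRRRBBBBBB) = { -1, -1/2, -15/32, -29/64, -57/128, -113/256, -225/512, -449/1024 | -7/16, -3/8, -1/4, 0 } so -897/2048
val(RBBRRRBBBBBBR) = { -1, -1/2, -15/32, -29/64, -57/128, -113/256, -225/512, -449/1024 | -897/2048, -7/16, -3/8, -1/4, 0 } so -1795/4096
val(RBBRRRBBBBBBRB) = { -1, -1/2, -15/32, -29/64, -57/128, -113/256, -225/512, -449/1024, -1795/4096 | -897/2048, -7/16, -3/8, -1/4, 0 } so -3589/8192
val(RBBRRRBBBBBBRBB) = { -1, -1/2, -15/32, -29/64, -57/128, -113/256, -225/512, -449/1024, -1795/4096, -3589/8192 | -897/2048, -7/16, -3/8, -1/4, 0 } so -7177/16384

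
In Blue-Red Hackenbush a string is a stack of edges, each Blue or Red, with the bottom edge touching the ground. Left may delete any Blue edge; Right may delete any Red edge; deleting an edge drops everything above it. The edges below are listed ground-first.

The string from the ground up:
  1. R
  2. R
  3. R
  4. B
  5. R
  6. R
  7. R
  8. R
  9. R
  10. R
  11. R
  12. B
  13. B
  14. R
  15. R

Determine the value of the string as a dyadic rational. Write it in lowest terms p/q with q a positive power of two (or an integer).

-12263/4096

Build value(s[:k]) for k = 1..15, string s = R R R B R R R R R R R B B R R.
value_1 [R]  L=[none]  R=[0]  → -1
value_2 [RR]  L=[none]  R=[-1; 0]  → -2
value_3 [RRR]  L=[none]  R=[-2; -1; 0]  → -3
value_4 [RRRB]  L=[-3]  R=[-2; -1; 0]  → -5/2
value_5 [RRRBR]  L=[-3]  R=[-5/2; -2; -1; 0]  → -11/4
value_6 [RRRBRR]  L=[-3]  R=[-11/4; -5/2; -2; -1; 0]  → -23/8
value_7 [RRRBRRR]  L=[-3]  R=[-23/8; -11/4; -5/2; -2; -1; 0]  → -47/16
value_8 [RRRBRRRR]  L=[-3]  R=[-47/16; -23/8; -11/4; -5/2; -2; -1; 0]  → -95/32
value_9 [RRRBRRRRR]  L=[-3]  R=[-95/32; -47/16; -23/8; -11/4; -5/2; -2; -1; 0]  → -191/64
value_10 [RRRBRRRRRR]  L=[-3]  R=[-191/64; -95/32; -47/16; -23/8; -11/4; -5/2; -2; -1; 0]  → -383/128
value_11 [RRRBRRRRRRR]  L=[-3]  R=[-383/128; -191/64; -95/32; -47/16; -23/8; -11/4; -5/2; -2; -1; 0]  → -767/256
value_12 [RRRBRRRRRRRB]  L=[-3; -767/256]  R=[-383/128; -191/64; -95/32; -47/16; -23/8; -11/4; -5/2; -2; -1; 0]  → -1533/512
value_13 [RRRBRRRRRRRBB]  L=[-3; -767/256; -1533/512]  R=[-383/128; -191/64; -95/32; -47/16; -23/8; -11/4; -5/2; -2; -1; 0]  → -3065/1024
value_14 [RRRBRRRRRRRBBR]  L=[-3; -767/256; -1533/512]  R=[-3065/1024; -383/128; -191/64; -95/32; -47/16; -23/8; -11/4; -5/2; -2; -1; 0]  → -6131/2048
value_15 [RRRBRRRRRRRBBRR]  L=[-3; -767/256; -1533/512]  R=[-6131/2048; -3065/1024; -383/128; -191/64; -95/32; -47/16; -23/8; -11/4; -5/2; -2; -1; 0]  → -12263/4096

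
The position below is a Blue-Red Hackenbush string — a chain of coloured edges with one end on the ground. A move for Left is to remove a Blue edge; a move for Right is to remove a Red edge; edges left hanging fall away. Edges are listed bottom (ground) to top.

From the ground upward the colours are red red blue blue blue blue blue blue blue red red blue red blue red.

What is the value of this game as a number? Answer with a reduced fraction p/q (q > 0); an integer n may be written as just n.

v(r) = { (no moves) | 0 } => -1
v(rr) = { (no moves) | -1; 0 } => -2
v(rrb) = { -2 | -1; 0 } => -3/2
v(rrbb) = { -2; -3/2 | -1; 0 } => -5/4
v(rrbbb) = { -2; -3/2; -5/4 | -1; 0 } => -9/8
v(rrbbbb) = { -2; -3/2; -5/4; -9/8 | -1; 0 } => -17/16
v(rrbbbbb) = { -2; -3/2; -5/4; -9/8; -17/16 | -1; 0 } => -33/32
v(rrbbbbbb) = { -2; -3/2; -5/4; -9/8; -17/16; -33/32 | -1; 0 } => -65/64
v(rrbbbbbbb) = { -2; -3/2; -5/4; -9/8; -17/16; -33/32; -65/64 | -1; 0 } => -129/128
v(rrbbbbbbbr) = { -2; -3/2; -5/4; -9/8; -17/16; -33/32; -65/64 | -129/128; -1; 0 } => -259/256
v(rrbbbbbbbrr) = { -2; -3/2; -5/4; -9/8; -17/16; -33/32; -65/64 | -259/256; -129/128; -1; 0 } => -519/512
v(rrbbbbbbbrrb) = { -2; -3/2; -5/4; -9/8; -17/16; -33/32; -65/64; -519/512 | -259/256; -129/128; -1; 0 } => -1037/1024
v(rrbbbbbbbrrbr) = { -2; -3/2; -5/4; -9/8; -17/16; -33/32; -65/64; -519/512 | -1037/1024; -259/256; -129/128; -1; 0 } => -2075/2048
v(rrbbbbbbbrrbrb) = { -2; -3/2; -5/4; -9/8; -17/16; -33/32; -65/64; -519/512; -2075/2048 | -1037/1024; -259/256; -129/128; -1; 0 } => -4149/4096
v(rrbbbbbbbrrbrbr) = { -2; -3/2; -5/4; -9/8; -17/16; -33/32; -65/64; -519/512; -2075/2048 | -4149/4096; -1037/1024; -259/256; -129/128; -1; 0 } => -8299/8192

-8299/8192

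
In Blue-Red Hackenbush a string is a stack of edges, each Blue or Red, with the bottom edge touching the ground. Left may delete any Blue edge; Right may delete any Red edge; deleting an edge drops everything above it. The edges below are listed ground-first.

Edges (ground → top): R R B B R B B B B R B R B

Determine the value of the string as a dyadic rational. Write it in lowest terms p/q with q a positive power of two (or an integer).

-2581/2048

step 1: add R to get R; options L={ (no moves) } R={ 0 } gives -1
step 2: add R to get RR; options L={ (no moves) } R={ -1,0 } gives -2
step 3: add B to get RRB; options L={ -2 } R={ -1,0 } gives -3/2
step 4: add B to get RRBB; options L={ -2,-3/2 } R={ -1,0 } gives -5/4
step 5: add R to get RRBBR; options L={ -2,-3/2 } R={ -5/4,-1,0 } gives -11/8
step 6: add B to get RRBBRB; options L={ -2,-3/2,-11/8 } R={ -5/4,-1,0 } gives -21/16
step 7: add B to get RRBBRBB; options L={ -2,-3/2,-11/8,-21/16 } R={ -5/4,-1,0 } gives -41/32
step 8: add B to get RRBBRBBB; options L={ -2,-3/2,-11/8,-21/16,-41/32 } R={ -5/4,-1,0 } gives -81/64
step 9: add B to get RRBBRBBBB; options L={ -2,-3/2,-11/8,-21/16,-41/32,-81/64 } R={ -5/4,-1,0 } gives -161/128
step 10: add R to get RRBBRBBBBR; options L={ -2,-3/2,-11/8,-21/16,-41/32,-81/64 } R={ -161/128,-5/4,-1,0 } gives -323/256
step 11: add B to get RRBBRBBBBRB; options L={ -2,-3/2,-11/8,-21/16,-41/32,-81/64,-323/256 } R={ -161/128,-5/4,-1,0 } gives -645/512
step 12: add R to get RRBBRBBBBRBR; options L={ -2,-3/2,-11/8,-21/16,-41/32,-81/64,-323/256 } R={ -645/512,-161/128,-5/4,-1,0 } gives -1291/1024
step 13: add B to get RRBBRBBBBRBRB; options L={ -2,-3/2,-11/8,-21/16,-41/32,-81/64,-323/256,-1291/1024 } R={ -645/512,-161/128,-5/4,-1,0 } gives -2581/2048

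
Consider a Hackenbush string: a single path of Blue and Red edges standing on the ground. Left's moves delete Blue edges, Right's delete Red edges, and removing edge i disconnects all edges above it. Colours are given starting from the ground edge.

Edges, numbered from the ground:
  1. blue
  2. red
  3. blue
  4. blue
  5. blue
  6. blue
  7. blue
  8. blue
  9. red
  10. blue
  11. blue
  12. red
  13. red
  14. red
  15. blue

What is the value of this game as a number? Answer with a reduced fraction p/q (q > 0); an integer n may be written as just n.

16227/16384

edge 1 of 15 (blue): { 0 | · } — 1
edge 2 of 15 (red): { 0 | 1 } — 1/2
edge 3 of 15 (blue): { 0; 1/2 | 1 } — 3/4
edge 4 of 15 (blue): { 0; 1/2; 3/4 | 1 } — 7/8
edge 5 of 15 (blue): { 0; 1/2; 3/4; 7/8 | 1 } — 15/16
edge 6 of 15 (blue): { 0; 1/2; 3/4; 7/8; 15/16 | 1 } — 31/32
edge 7 of 15 (blue): { 0; 1/2; 3/4; 7/8; 15/16; 31/32 | 1 } — 63/64
edge 8 of 15 (blue): { 0; 1/2; 3/4; 7/8; 15/16; 31/32; 63/64 | 1 } — 127/128
edge 9 of 15 (red): { 0; 1/2; 3/4; 7/8; 15/16; 31/32; 63/64 | 127/128; 1 } — 253/256
edge 10 of 15 (blue): { 0; 1/2; 3/4; 7/8; 15/16; 31/32; 63/64; 253/256 | 127/128; 1 } — 507/512
edge 11 of 15 (blue): { 0; 1/2; 3/4; 7/8; 15/16; 31/32; 63/64; 253/256; 507/512 | 127/128; 1 } — 1015/1024
edge 12 of 15 (red): { 0; 1/2; 3/4; 7/8; 15/16; 31/32; 63/64; 253/256; 507/512 | 1015/1024; 127/128; 1 } — 2029/2048
edge 13 of 15 (red): { 0; 1/2; 3/4; 7/8; 15/16; 31/32; 63/64; 253/256; 507/512 | 2029/2048; 1015/1024; 127/128; 1 } — 4057/4096
edge 14 of 15 (red): { 0; 1/2; 3/4; 7/8; 15/16; 31/32; 63/64; 253/256; 507/512 | 4057/4096; 2029/2048; 1015/1024; 127/128; 1 } — 8113/8192
edge 15 of 15 (blue): { 0; 1/2; 3/4; 7/8; 15/16; 31/32; 63/64; 253/256; 507/512; 8113/8192 | 4057/4096; 2029/2048; 1015/1024; 127/128; 1 } — 16227/16384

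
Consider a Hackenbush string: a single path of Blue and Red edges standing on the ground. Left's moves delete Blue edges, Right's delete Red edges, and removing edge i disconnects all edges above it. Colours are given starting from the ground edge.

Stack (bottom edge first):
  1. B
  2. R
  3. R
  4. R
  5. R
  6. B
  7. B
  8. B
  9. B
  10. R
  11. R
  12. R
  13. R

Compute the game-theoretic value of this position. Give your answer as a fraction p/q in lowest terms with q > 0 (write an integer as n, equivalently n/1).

val_1 [B]  L=[0]  R=[—]  → 1
val_2 [BR]  L=[0]  R=[1]  → 1/2
val_3 [BRR]  L=[0]  R=[1/2 1]  → 1/4
val_4 [BRRR]  L=[0]  R=[1/4 1/2 1]  → 1/8
val_5 [BRRRR]  L=[0]  R=[1/8 1/4 1/2 1]  → 1/16
val_6 [BRRRRB]  L=[0 1/16]  R=[1/8 1/4 1/2 1]  → 3/32
val_7 [BRRRRBB]  L=[0 1/16 3/32]  R=[1/8 1/4 1/2 1]  → 7/64
val_8 [BRRRRBBB]  L=[0 1/16 3/32 7/64]  R=[1/8 1/4 1/2 1]  → 15/128
val_9 [BRRRRBBBB]  L=[0 1/16 3/32 7/64 15/128]  R=[1/8 1/4 1/2 1]  → 31/256
val_10 [BRRRRBBBBR]  L=[0 1/16 3/32 7/64 15/128]  R=[31/256 1/8 1/4 1/2 1]  → 61/512
val_11 [BRRRRBBBBRR]  L=[0 1/16 3/32 7/64 15/128]  R=[61/512 31/256 1/8 1/4 1/2 1]  → 121/1024
val_12 [BRRRRBBBBRRR]  L=[0 1/16 3/32 7/64 15/128]  R=[121/1024 61/512 31/256 1/8 1/4 1/2 1]  → 241/2048
val_13 [BRRRRBBBBRRRR]  L=[0 1/16 3/32 7/64 15/128]  R=[241/2048 121/1024 61/512 31/256 1/8 1/4 1/2 1]  → 481/4096

481/4096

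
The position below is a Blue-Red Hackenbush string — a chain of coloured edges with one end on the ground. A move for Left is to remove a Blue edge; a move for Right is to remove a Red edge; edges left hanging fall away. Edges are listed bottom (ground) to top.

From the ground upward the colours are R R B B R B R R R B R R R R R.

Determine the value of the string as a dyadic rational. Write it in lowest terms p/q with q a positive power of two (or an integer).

Prefix values for R R B B R B R R R B R R R R R via {L|R} + simplicity:
value(R) = { — | 0 } gives -1
value(RR) = { — | -1,0 } gives -2
value(RRB) = { -2 | -1,0 } gives -3/2
value(RRBB) = { -2,-3/2 | -1,0 } gives -5/4
value(RRBBR) = { -2,-3/2 | -5/4,-1,0 } gives -11/8
value(RRBBRB) = { -2,-3/2,-11/8 | -5/4,-1,0 } gives -21/16
value(RRBBRBR) = { -2,-3/2,-11/8 | -21/16,-5/4,-1,0 } gives -43/32
value(RRBBRBRR) = { -2,-3/2,-11/8 | -43/32,-21/16,-5/4,-1,0 } gives -87/64
value(RRBBRBRRR) = { -2,-3/2,-11/8 | -87/64,-43/32,-21/16,-5/4,-1,0 } gives -175/128
value(RRBBRBRRRB) = { -2,-3/2,-11/8,-175/128 | -87/64,-43/32,-21/16,-5/4,-1,0 } gives -349/256
value(RRBBRBRRRBR) = { -2,-3/2,-11/8,-175/128 | -349/256,-87/64,-43/32,-21/16,-5/4,-1,0 } gives -699/512
value(RRBBRBRRRBRR) = { -2,-3/2,-11/8,-175/128 | -699/512,-349/256,-87/64,-43/32,-21/16,-5/4,-1,0 } gives -1399/1024
value(RRBBRBRRRBRRR) = { -2,-3/2,-11/8,-175/128 | -1399/1024,-699/512,-349/256,-87/64,-43/32,-21/16,-5/4,-1,0 } gives -2799/2048
value(RRBBRBRRRBRRRR) = { -2,-3/2,-11/8,-175/128 | -2799/2048,-1399/1024,-699/512,-349/256,-87/64,-43/32,-21/16,-5/4,-1,0 } gives -5599/4096
value(RRBBRBRRRBRRRRR) = { -2,-3/2,-11/8,-175/128 | -5599/4096,-2799/2048,-1399/1024,-699/512,-349/256,-87/64,-43/32,-21/16,-5/4,-1,0 } gives -11199/8192

-11199/8192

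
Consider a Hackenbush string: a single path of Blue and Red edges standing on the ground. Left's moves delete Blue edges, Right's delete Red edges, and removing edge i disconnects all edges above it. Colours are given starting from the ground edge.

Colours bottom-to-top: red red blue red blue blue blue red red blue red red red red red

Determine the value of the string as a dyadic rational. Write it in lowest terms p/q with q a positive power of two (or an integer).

-12735/8192

edge 1 of 15 (red): {  | 0 } => -1
edge 2 of 15 (red): {  | -1, 0 } => -2
edge 3 of 15 (blue): { -2 | -1, 0 } => -3/2
edge 4 of 15 (red): { -2 | -3/2, -1, 0 } => -7/4
edge 5 of 15 (blue): { -2, -7/4 | -3/2, -1, 0 } => -13/8
edge 6 of 15 (blue): { -2, -7/4, -13/8 | -3/2, -1, 0 } => -25/16
edge 7 of 15 (blue): { -2, -7/4, -13/8, -25/16 | -3/2, -1, 0 } => -49/32
edge 8 of 15 (red): { -2, -7/4, -13/8, -25/16 | -49/32, -3/2, -1, 0 } => -99/64
edge 9 of 15 (red): { -2, -7/4, -13/8, -25/16 | -99/64, -49/32, -3/2, -1, 0 } => -199/128
edge 10 of 15 (blue): { -2, -7/4, -13/8, -25/16, -199/128 | -99/64, -49/32, -3/2, -1, 0 } => -397/256
edge 11 of 15 (red): { -2, -7/4, -13/8, -25/16, -199/128 | -397/256, -99/64, -49/32, -3/2, -1, 0 } => -795/512
edge 12 of 15 (red): { -2, -7/4, -13/8, -25/16, -199/128 | -795/512, -397/256, -99/64, -49/32, -3/2, -1, 0 } => -1591/1024
edge 13 of 15 (red): { -2, -7/4, -13/8, -25/16, -199/128 | -1591/1024, -795/512, -397/256, -99/64, -49/32, -3/2, -1, 0 } => -3183/2048
edge 14 of 15 (red): { -2, -7/4, -13/8, -25/16, -199/128 | -3183/2048, -1591/1024, -795/512, -397/256, -99/64, -49/32, -3/2, -1, 0 } => -6367/4096
edge 15 of 15 (red): { -2, -7/4, -13/8, -25/16, -199/128 | -6367/4096, -3183/2048, -1591/1024, -795/512, -397/256, -99/64, -49/32, -3/2, -1, 0 } => -12735/8192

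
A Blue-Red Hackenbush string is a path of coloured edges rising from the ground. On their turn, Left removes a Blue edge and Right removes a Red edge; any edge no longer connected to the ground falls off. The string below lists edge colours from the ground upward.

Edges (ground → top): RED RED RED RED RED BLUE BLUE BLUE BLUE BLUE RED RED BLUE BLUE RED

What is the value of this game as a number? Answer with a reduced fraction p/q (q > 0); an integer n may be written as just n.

Recurse on prefixes of the 15-edge string RED RED RED RED RED BLUE BLUE BLUE BLUE BLUE RED RED BLUE BLUE RED:
val_1 [R]  L=[(no moves)]  R=[0]  — -1
val_2 [RR]  L=[(no moves)]  R=[-1,0]  — -2
val_3 [RRR]  L=[(no moves)]  R=[-2,-1,0]  — -3
val_4 [RRRR]  L=[(no moves)]  R=[-3,-2,-1,0]  — -4
val_5 [RRRRR]  L=[(no moves)]  R=[-4,-3,-2,-1,0]  — -5
val_6 [RRRRRB]  L=[-5]  R=[-4,-3,-2,-1,0]  — -9/2
val_7 [RRRRRBB]  L=[-5,-9/2]  R=[-4,-3,-2,-1,0]  — -17/4
val_8 [RRRRRBBB]  L=[-5,-9/2,-17/4]  R=[-4,-3,-2,-1,0]  — -33/8
val_9 [RRRRRBBBB]  L=[-5,-9/2,-17/4,-33/8]  R=[-4,-3,-2,-1,0]  — -65/16
val_10 [RRRRRBBBBB]  L=[-5,-9/2,-17/4,-33/8,-65/16]  R=[-4,-3,-2,-1,0]  — -129/32
val_11 [RRRRRBBBBBR]  L=[-5,-9/2,-17/4,-33/8,-65/16]  R=[-129/32,-4,-3,-2,-1,0]  — -259/64
val_12 [RRRRRBBBBBRR]  L=[-5,-9/2,-17/4,-33/8,-65/16]  R=[-259/64,-129/32,-4,-3,-2,-1,0]  — -519/128
val_13 [RRRRRBBBBBRRB]  L=[-5,-9/2,-17/4,-33/8,-65/16,-519/128]  R=[-259/64,-129/32,-4,-3,-2,-1,0]  — -1037/256
val_14 [RRRRRBBBBBRRBB]  L=[-5,-9/2,-17/4,-33/8,-65/16,-519/128,-1037/256]  R=[-259/64,-129/32,-4,-3,-2,-1,0]  — -2073/512
val_15 [RRRRRBBBBBRRBBR]  L=[-5,-9/2,-17/4,-33/8,-65/16,-519/128,-1037/256]  R=[-2073/512,-259/64,-129/32,-4,-3,-2,-1,0]  — -4147/1024

-4147/1024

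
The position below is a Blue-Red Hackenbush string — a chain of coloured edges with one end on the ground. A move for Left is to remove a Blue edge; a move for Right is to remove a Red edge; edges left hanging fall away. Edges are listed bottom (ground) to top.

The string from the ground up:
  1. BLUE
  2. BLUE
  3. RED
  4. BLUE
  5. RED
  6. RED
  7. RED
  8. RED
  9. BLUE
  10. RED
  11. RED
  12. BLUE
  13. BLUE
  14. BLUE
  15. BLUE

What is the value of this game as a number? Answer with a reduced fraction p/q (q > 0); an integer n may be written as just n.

val(B) = { 0 | — } => 1
val(BB) = { 0,1 | — } => 2
val(BBR) = { 0,1 | 2 } => 3/2
val(BBRB) = { 0,1,3/2 | 2 } => 7/4
val(BBRBR) = { 0,1,3/2 | 7/4,2 } => 13/8
val(BBRBRR) = { 0,1,3/2 | 13/8,7/4,2 } => 25/16
val(BBRBRRR) = { 0,1,3/2 | 25/16,13/8,7/4,2 } => 49/32
val(BBRBRRRR) = { 0,1,3/2 | 49/32,25/16,13/8,7/4,2 } => 97/64
val(BBRBRRRRB) = { 0,1,3/2,97/64 | 49/32,25/16,13/8,7/4,2 } => 195/128
val(BBRBRRRRBR) = { 0,1,3/2,97/64 | 195/128,49/32,25/16,13/8,7/4,2 } => 389/256
val(BBRBRRRRBRR) = { 0,1,3/2,97/64 | 389/256,195/128,49/32,25/16,13/8,7/4,2 } => 777/512
val(BBRBRRRRBRRB) = { 0,1,3/2,97/64,777/512 | 389/256,195/128,49/32,25/16,13/8,7/4,2 } => 1555/1024
val(BBRBRRRRBRRBB) = { 0,1,3/2,97/64,777/512,1555/1024 | 389/256,195/128,49/32,25/16,13/8,7/4,2 } => 3111/2048
val(BBRBRRRRBRRBBB) = { 0,1,3/2,97/64,777/512,1555/1024,3111/2048 | 389/256,195/128,49/32,25/16,13/8,7/4,2 } => 6223/4096
val(BBRBRRRRBRRBBBB) = { 0,1,3/2,97/64,777/512,1555/1024,3111/2048,6223/4096 | 389/256,195/128,49/32,25/16,13/8,7/4,2 } => 12447/8192

12447/8192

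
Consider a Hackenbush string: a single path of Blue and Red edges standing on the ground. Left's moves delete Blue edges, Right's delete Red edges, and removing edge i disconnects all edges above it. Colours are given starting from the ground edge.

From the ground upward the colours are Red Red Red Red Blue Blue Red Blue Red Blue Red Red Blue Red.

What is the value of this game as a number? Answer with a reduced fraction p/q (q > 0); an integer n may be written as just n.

-3419/1024

G(R) = { · | 0 } → -1
G(RR) = { · | -1 0 } → -2
G(RRR) = { · | -2 -1 0 } → -3
G(RRRR) = { · | -3 -2 -1 0 } → -4
G(RRRRB) = { -4 | -3 -2 -1 0 } → -7/2
G(RRRRBB) = { -4 -7/2 | -3 -2 -1 0 } → -13/4
G(RRRRBBR) = { -4 -7/2 | -13/4 -3 -2 -1 0 } → -27/8
G(RRRRBBRB) = { -4 -7/2 -27/8 | -13/4 -3 -2 -1 0 } → -53/16
G(RRRRBBRBR) = { -4 -7/2 -27/8 | -53/16 -13/4 -3 -2 -1 0 } → -107/32
G(RRRRBBRBRB) = { -4 -7/2 -27/8 -107/32 | -53/16 -13/4 -3 -2 -1 0 } → -213/64
G(RRRRBBRBRBR) = { -4 -7/2 -27/8 -107/32 | -213/64 -53/16 -13/4 -3 -2 -1 0 } → -427/128
G(RRRRBBRBRBRR) = { -4 -7/2 -27/8 -107/32 | -427/128 -213/64 -53/16 -13/4 -3 -2 -1 0 } → -855/256
G(RRRRBBRBRBRRB) = { -4 -7/2 -27/8 -107/32 -855/256 | -427/128 -213/64 -53/16 -13/4 -3 -2 -1 0 } → -1709/512
G(RRRRBBRBRBRRBR) = { -4 -7/2 -27/8 -107/32 -855/256 | -1709/512 -427/128 -213/64 -53/16 -13/4 -3 -2 -1 0 } → -3419/1024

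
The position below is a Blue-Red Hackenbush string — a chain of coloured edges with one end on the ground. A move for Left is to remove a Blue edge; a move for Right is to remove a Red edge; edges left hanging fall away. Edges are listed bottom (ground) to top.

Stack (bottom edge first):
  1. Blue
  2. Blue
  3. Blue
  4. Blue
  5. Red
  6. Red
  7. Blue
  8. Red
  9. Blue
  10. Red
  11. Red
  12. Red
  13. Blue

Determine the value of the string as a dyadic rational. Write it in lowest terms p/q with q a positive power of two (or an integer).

1 of 13 · B · max L 0 · min R +∞ = 1
2 of 13 · BB · max L 1 · min R +∞ = 2
3 of 13 · BBB · max L 2 · min R +∞ = 3
4 of 13 · BBBB · max L 3 · min R +∞ = 4
5 of 13 · BBBBR · max L 3 · min R 4 = 7/2
6 of 13 · BBBBRR · max L 3 · min R 7/2 = 13/4
7 of 13 · BBBBRRB · max L 13/4 · min R 7/2 = 27/8
8 of 13 · BBBBRRBR · max L 13/4 · min R 27/8 = 53/16
9 of 13 · BBBBRRBRB · max L 53/16 · min R 27/8 = 107/32
10 of 13 · BBBBRRBRBR · max L 53/16 · min R 107/32 = 213/64
11 of 13 · BBBBRRBRBRR · max L 53/16 · min R 213/64 = 425/128
12 of 13 · BBBBRRBRBRRR · max L 53/16 · min R 425/128 = 849/256
13 of 13 · BBBBRRBRBRRRB · max L 849/256 · min R 425/128 = 1699/512

1699/512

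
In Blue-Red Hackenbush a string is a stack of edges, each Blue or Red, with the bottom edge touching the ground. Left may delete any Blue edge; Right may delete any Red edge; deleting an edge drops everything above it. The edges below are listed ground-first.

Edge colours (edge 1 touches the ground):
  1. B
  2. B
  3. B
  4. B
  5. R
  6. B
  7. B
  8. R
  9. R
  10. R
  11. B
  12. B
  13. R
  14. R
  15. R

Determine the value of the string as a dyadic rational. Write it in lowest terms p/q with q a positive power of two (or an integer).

Prefix values for B B B B R B B R R R B B R R R via {L|R} + simplicity:
B: Left { 0 }, Right { (no moves) } gives simplest 1
BB: Left { 0 1 }, Right { (no moves) } gives simplest 2
BBB: Left { 0 1 2 }, Right { (no moves) } gives simplest 3
BBBB: Left { 0 1 2 3 }, Right { (no moves) } gives simplest 4
BBBBR: Left { 0 1 2 3 }, Right { 4 } gives simplest 7/2
BBBBRB: Left { 0 1 2 3 7/2 }, Right { 4 } gives simplest 15/4
BBBBRBB: Left { 0 1 2 3 7/2 15/4 }, Right { 4 } gives simplest 31/8
BBBBRBBR: Left { 0 1 2 3 7/2 15/4 }, Right { 31/8 4 } gives simplest 61/16
BBBBRBBRR: Left { 0 1 2 3 7/2 15/4 }, Right { 61/16 31/8 4 } gives simplest 121/32
BBBBRBBRRR: Left { 0 1 2 3 7/2 15/4 }, Right { 121/32 61/16 31/8 4 } gives simplest 241/64
BBBBRBBRRRB: Left { 0 1 2 3 7/2 15/4 241/64 }, Right { 121/32 61/16 31/8 4 } gives simplest 483/128
BBBBRBBRRRBB: Left { 0 1 2 3 7/2 15/4 241/64 483/128 }, Right { 121/32 61/16 31/8 4 } gives simplest 967/256
BBBBRBBRRRBBR: Left { 0 1 2 3 7/2 15/4 241/64 483/128 }, Right { 967/256 121/32 61/16 31/8 4 } gives simplest 1933/512
BBBBRBBRRRBBRR: Left { 0 1 2 3 7/2 15/4 241/64 483/128 }, Right { 1933/512 967/256 121/32 61/16 31/8 4 } gives simplest 3865/1024
BBBBRBBRRRBBRRR: Left { 0 1 2 3 7/2 15/4 241/64 483/128 }, Right { 3865/1024 1933/512 967/256 121/32 61/16 31/8 4 } gives simplest 7729/2048

7729/2048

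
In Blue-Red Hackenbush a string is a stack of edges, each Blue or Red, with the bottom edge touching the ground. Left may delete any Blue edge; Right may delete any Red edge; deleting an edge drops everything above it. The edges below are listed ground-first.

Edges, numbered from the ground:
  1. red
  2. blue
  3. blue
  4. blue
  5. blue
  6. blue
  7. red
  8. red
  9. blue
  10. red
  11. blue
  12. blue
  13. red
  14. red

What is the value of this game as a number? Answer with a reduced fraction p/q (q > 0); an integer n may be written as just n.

-423/8192

edge 1 of 14 (red): { — | 0 } so -1
edge 2 of 14 (blue): { -1 | 0 } so -1/2
edge 3 of 14 (blue): { -1 -1/2 | 0 } so -1/4
edge 4 of 14 (blue): { -1 -1/2 -1/4 | 0 } so -1/8
edge 5 of 14 (blue): { -1 -1/2 -1/4 -1/8 | 0 } so -1/16
edge 6 of 14 (blue): { -1 -1/2 -1/4 -1/8 -1/16 | 0 } so -1/32
edge 7 of 14 (red): { -1 -1/2 -1/4 -1/8 -1/16 | -1/32 0 } so -3/64
edge 8 of 14 (red): { -1 -1/2 -1/4 -1/8 -1/16 | -3/64 -1/32 0 } so -7/128
edge 9 of 14 (blue): { -1 -1/2 -1/4 -1/8 -1/16 -7/128 | -3/64 -1/32 0 } so -13/256
edge 10 of 14 (red): { -1 -1/2 -1/4 -1/8 -1/16 -7/128 | -13/256 -3/64 -1/32 0 } so -27/512
edge 11 of 14 (blue): { -1 -1/2 -1/4 -1/8 -1/16 -7/128 -27/512 | -13/256 -3/64 -1/32 0 } so -53/1024
edge 12 of 14 (blue): { -1 -1/2 -1/4 -1/8 -1/16 -7/128 -27/512 -53/1024 | -13/256 -3/64 -1/32 0 } so -105/2048
edge 13 of 14 (red): { -1 -1/2 -1/4 -1/8 -1/16 -7/128 -27/512 -53/1024 | -105/2048 -13/256 -3/64 -1/32 0 } so -211/4096
edge 14 of 14 (red): { -1 -1/2 -1/4 -1/8 -1/16 -7/128 -27/512 -53/1024 | -211/4096 -105/2048 -13/256 -3/64 -1/32 0 } so -423/8192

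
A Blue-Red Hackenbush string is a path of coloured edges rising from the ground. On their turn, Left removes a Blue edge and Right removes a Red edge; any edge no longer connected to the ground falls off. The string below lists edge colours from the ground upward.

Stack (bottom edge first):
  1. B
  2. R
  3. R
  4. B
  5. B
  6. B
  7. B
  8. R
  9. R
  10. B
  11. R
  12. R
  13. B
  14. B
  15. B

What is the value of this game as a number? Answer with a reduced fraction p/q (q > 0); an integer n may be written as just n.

value_1 [B]  L=[0]  R=[none]  => 1
value_2 [BR]  L=[0]  R=[1]  => 1/2
value_3 [BRR]  L=[0]  R=[1/2; 1]  => 1/4
value_4 [BRRB]  L=[0; 1/4]  R=[1/2; 1]  => 3/8
value_5 [BRRBB]  L=[0; 1/4; 3/8]  R=[1/2; 1]  => 7/16
value_6 [BRRBBB]  L=[0; 1/4; 3/8; 7/16]  R=[1/2; 1]  => 15/32
value_7 [BRRBBBB]  L=[0; 1/4; 3/8; 7/16; 15/32]  R=[1/2; 1]  => 31/64
value_8 [BRRBBBBR]  L=[0; 1/4; 3/8; 7/16; 15/32]  R=[31/64; 1/2; 1]  => 61/128
value_9 [BRRBBBBRR]  L=[0; 1/4; 3/8; 7/16; 15/32]  R=[61/128; 31/64; 1/2; 1]  => 121/256
value_10 [BRRBBBBRRB]  L=[0; 1/4; 3/8; 7/16; 15/32; 121/256]  R=[61/128; 31/64; 1/2; 1]  => 243/512
value_11 [BRRBBBBRRBR]  L=[0; 1/4; 3/8; 7/16; 15/32; 121/256]  R=[243/512; 61/128; 31/64; 1/2; 1]  => 485/1024
value_12 [BRRBBBBRRBRR]  L=[0; 1/4; 3/8; 7/16; 15/32; 121/256]  R=[485/1024; 243/512; 61/128; 31/64; 1/2; 1]  => 969/2048
value_13 [BRRBBBBRRBRRB]  L=[0; 1/4; 3/8; 7/16; 15/32; 121/256; 969/2048]  R=[485/1024; 243/512; 61/128; 31/64; 1/2; 1]  => 1939/4096
value_14 [BRRBBBBRRBRRBB]  L=[0; 1/4; 3/8; 7/16; 15/32; 121/256; 969/2048; 1939/4096]  R=[485/1024; 243/512; 61/128; 31/64; 1/2; 1]  => 3879/8192
value_15 [BRRBBBBRRBRRBBB]  L=[0; 1/4; 3/8; 7/16; 15/32; 121/256; 969/2048; 1939/4096; 3879/8192]  R=[485/1024; 243/512; 61/128; 31/64; 1/2; 1]  => 7759/16384

7759/16384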